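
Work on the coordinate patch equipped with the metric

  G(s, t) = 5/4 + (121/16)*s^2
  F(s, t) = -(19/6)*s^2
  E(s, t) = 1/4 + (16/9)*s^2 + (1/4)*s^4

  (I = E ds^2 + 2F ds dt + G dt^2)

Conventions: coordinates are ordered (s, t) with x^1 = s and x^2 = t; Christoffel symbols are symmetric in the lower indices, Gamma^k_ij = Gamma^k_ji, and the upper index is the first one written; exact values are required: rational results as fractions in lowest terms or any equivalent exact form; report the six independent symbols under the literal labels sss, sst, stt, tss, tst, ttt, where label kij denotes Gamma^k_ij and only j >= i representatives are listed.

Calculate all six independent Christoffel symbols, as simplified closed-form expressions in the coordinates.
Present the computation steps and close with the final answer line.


E = 1/4 + (16/9)*s^2 + (1/4)*s^4; F = -(19/6)*s^2; G = 5/4 + (121/16)*s^2
Gamma^k_ij = (1/2) g^{kl} (d_i g_jl + d_j g_il - d_l g_ij), with g^inv = (1/(EG-F^2)) [[G, -F], [-F, E]]
first partials: E_s = (32/9)*s + s^3, E_t = 0, F_s = -(19/3)*s, F_t = 0, G_s = (121/8)*s, G_t = 0
D = EG - F^2 = 5/16 + (2369/576)*s^2 + (179/48)*s^4 + (121/64)*s^6
expanded: Gamma^s_ss = (G E_s - 2F F_s + F E_t)/(2D), Gamma^s_st = (G E_t - F G_s)/(2D), Gamma^s_tt = (2G F_t - G G_s - F G_t)/(2D), Gamma^t_ss = (2E F_s - E E_t - F E_s)/(2D), Gamma^t_st = (E G_s - F E_t)/(2D), Gamma^t_tt = (E G_t - 2F F_t + F G_s)/(2D); substitute and cancel common factors

Answer: Gamma_sss = (2178*s^5 - 3448*s^3 + 1280*s)/(1089*s^6 + 2148*s^4 + 2369*s^2 + 180), Gamma_sst = 13794*s^3/(1089*s^6 + 2148*s^4 + 2369*s^2 + 180), Gamma_stt = (-131769*s^3 - 21780*s)/(4356*s^6 + 8592*s^4 + 9476*s^2 + 720), Gamma_tss = (-9728*s^3 - 2736*s)/(3267*s^6 + 6444*s^4 + 7107*s^2 + 540), Gamma_tst = (1089*s^5 + 7744*s^3 + 1089*s)/(1089*s^6 + 2148*s^4 + 2369*s^2 + 180), Gamma_ttt = -13794*s^3/(1089*s^6 + 2148*s^4 + 2369*s^2 + 180)


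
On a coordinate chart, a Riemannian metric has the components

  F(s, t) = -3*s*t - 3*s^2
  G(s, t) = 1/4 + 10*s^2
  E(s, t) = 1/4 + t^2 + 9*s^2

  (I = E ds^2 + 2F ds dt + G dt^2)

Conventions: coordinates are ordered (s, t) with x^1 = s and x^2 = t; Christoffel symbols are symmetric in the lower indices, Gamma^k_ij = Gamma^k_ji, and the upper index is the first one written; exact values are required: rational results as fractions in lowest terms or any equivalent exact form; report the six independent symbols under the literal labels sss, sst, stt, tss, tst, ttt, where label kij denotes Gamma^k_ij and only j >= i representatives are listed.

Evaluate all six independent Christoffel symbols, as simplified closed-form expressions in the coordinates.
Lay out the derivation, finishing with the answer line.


E = 1/4 + t^2 + 9*s^2; F = -3*s*t - 3*s^2; G = 1/4 + 10*s^2
Gamma^k_ij = (1/2) g^{kl} (d_i g_jl + d_j g_il - d_l g_ij), with g^inv = (1/(EG-F^2)) [[G, -F], [-F, E]]
first partials: E_s = 18*s, E_t = 2*t, F_s = -3*t - 6*s, F_t = -3*s, G_s = 20*s, G_t = 0
D = EG - F^2 = 1/16 + (1/4)*t^2 + (19/4)*s^2 + s^2*t^2 - 18*s^3*t + 81*s^4
expanded: Gamma^s_ss = (G E_s - 2F F_s + F E_t)/(2D), Gamma^s_st = (G E_t - F G_s)/(2D), Gamma^s_tt = (2G F_t - G G_s - F G_t)/(2D), Gamma^t_ss = (2E F_s - E E_t - F E_s)/(2D), Gamma^t_st = (E G_s - F E_t)/(2D), Gamma^t_tt = (E G_t - 2F F_t + F G_s)/(2D); substitute and cancel common factors

Answer: Gamma_sss = (1152*s^3 - 480*s^2*t - 192*s*t^2 + 36*s)/(1296*s^4 - 288*s^3*t + 16*s^2*t^2 + 76*s^2 + 4*t^2 + 1), Gamma_sst = (480*s^3 + 640*s^2*t + 4*t)/(1296*s^4 - 288*s^3*t + 16*s^2*t^2 + 76*s^2 + 4*t^2 + 1), Gamma_stt = (-2080*s^3 - 52*s)/(1296*s^4 - 288*s^3*t + 16*s^2*t^2 + 76*s^2 + 4*t^2 + 1), Gamma_tss = (-432*s^3 - 144*s^2*t - 96*s*t^2 - 24*s - 64*t^3 - 16*t)/(1296*s^4 - 288*s^3*t + 16*s^2*t^2 + 76*s^2 + 4*t^2 + 1), Gamma_tst = (1440*s^3 + 48*s^2*t + 208*s*t^2 + 40*s)/(1296*s^4 - 288*s^3*t + 16*s^2*t^2 + 76*s^2 + 4*t^2 + 1), Gamma_ttt = (-624*s^3 - 624*s^2*t)/(1296*s^4 - 288*s^3*t + 16*s^2*t^2 + 76*s^2 + 4*t^2 + 1)


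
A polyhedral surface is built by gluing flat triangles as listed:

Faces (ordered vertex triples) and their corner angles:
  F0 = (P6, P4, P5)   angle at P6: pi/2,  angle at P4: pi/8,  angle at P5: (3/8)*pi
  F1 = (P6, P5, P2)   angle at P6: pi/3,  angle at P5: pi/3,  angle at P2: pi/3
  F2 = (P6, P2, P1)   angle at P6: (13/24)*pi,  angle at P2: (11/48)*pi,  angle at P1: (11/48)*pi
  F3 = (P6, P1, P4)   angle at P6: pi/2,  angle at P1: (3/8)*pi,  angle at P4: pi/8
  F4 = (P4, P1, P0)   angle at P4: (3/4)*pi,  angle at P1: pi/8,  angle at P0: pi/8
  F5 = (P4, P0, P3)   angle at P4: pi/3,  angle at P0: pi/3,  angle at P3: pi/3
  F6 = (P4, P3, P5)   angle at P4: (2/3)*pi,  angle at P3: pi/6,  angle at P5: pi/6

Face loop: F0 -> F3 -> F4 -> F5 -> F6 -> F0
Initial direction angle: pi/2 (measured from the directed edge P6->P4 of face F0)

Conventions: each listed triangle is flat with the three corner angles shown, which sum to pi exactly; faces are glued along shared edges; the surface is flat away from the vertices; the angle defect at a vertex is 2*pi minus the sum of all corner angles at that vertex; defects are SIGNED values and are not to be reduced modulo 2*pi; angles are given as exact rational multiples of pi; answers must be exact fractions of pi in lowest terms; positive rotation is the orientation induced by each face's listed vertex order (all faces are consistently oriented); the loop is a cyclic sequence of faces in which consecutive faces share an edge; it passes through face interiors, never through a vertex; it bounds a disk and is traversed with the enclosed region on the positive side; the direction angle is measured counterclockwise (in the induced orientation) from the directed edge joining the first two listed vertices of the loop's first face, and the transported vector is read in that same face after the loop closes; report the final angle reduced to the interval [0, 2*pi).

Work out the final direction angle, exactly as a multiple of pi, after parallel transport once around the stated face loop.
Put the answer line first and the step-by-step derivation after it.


Answer: final direction angle = pi/2

enclosed vertex P4: corner angles sum to 2*pi, defect = 2*pi - 2*pi = 0
by Gauss-Bonnet the loop rotates the vector by the enclosed defect sum (positive orientation, mod 2*pi)
final angle = pi/2 + 0 = pi/2 (mod 2*pi)


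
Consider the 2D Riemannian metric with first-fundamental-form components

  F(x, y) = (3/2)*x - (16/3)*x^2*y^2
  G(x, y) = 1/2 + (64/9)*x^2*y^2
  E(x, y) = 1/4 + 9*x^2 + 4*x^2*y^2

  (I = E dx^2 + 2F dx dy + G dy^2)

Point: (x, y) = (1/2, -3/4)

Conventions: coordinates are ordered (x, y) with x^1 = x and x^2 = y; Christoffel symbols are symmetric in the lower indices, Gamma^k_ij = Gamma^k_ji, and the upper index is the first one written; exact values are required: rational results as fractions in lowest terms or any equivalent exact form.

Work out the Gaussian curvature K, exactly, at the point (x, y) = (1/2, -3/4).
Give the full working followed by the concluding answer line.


E = 49/16, F = 0, G = 3/2, EG - F^2 = 147/32 at the point
E_x = 45/4, E_y = -3/2, F_x = -3/2, F_y = 2, G_x = 4, G_y = -8/3
E_yy = 2, F_xy = 8, G_xx = 8
By Brioschi, K is (det M1 - det M2) divided by (EG - F^2) squared.
M1 = [[-E_yy/2 + F_xy - G_xx/2, E_x/2, F_x - E_y/2], [F_y - G_x/2, E, F], [G_y/2, F, G]] = [[3, 45/8, -3/4], [0, 49/16, 0], [-4/3, 0, 3/2]]; det M1 = 343/32
M2 = [[0, E_y/2, G_x/2], [E_y/2, E, F], [G_x/2, F, G]] = [[0, -3/4, 2], [-3/4, 49/16, 0], [2, 0, 3/2]]; det M2 = -419/32
det M1 - det M2 = 381/16; K = 381/16 / (147/32)^2 = 8128/7203

Answer: K = 8128/7203


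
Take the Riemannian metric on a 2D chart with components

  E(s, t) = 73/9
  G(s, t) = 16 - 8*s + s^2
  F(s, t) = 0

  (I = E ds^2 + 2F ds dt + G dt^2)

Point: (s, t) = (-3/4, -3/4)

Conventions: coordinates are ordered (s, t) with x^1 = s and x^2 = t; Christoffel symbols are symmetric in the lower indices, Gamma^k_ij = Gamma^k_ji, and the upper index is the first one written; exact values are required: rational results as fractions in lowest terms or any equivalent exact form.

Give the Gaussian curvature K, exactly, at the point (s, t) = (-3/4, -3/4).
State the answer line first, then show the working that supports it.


Answer: K = 0

E = 73/9, F = 0, G = 361/16, EG - F^2 = 26353/144 at the point
E_s = 0, E_t = 0, F_s = 0, F_t = 0, G_s = -19/2, G_t = 0
E_tt = 0, F_st = 0, G_ss = 2
K follows from Brioschi's formula, (det M1 - det M2)/(EG - F^2)^2.
M1 = [[-E_tt/2 + F_st - G_ss/2, E_s/2, F_s - E_t/2], [F_t - G_s/2, E, F], [G_t/2, F, G]] = [[-1, 0, 0], [19/4, 73/9, 0], [0, 0, 361/16]]; det M1 = -26353/144
M2 = [[0, E_t/2, G_s/2], [E_t/2, E, F], [G_s/2, F, G]] = [[0, 0, -19/4], [0, 73/9, 0], [-19/4, 0, 361/16]]; det M2 = -26353/144
det M1 - det M2 = 0; K = 0 / (26353/144)^2 = 0


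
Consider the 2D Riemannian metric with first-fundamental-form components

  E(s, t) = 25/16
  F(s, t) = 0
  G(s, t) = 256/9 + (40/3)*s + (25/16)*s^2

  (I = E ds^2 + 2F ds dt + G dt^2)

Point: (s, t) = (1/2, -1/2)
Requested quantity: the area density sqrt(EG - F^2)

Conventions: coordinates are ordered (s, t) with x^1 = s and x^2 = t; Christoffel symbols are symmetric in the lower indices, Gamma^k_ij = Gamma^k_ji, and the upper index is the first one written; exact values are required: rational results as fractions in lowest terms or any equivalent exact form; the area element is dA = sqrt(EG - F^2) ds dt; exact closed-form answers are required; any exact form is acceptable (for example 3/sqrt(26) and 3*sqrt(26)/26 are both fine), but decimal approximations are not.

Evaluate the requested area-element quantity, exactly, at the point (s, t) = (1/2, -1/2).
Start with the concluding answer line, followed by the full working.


Answer: sqrt(EG - F^2) = 715/96

E = 25/16, F = 0, G = 20449/576; EG - F^2 = 511225/9216


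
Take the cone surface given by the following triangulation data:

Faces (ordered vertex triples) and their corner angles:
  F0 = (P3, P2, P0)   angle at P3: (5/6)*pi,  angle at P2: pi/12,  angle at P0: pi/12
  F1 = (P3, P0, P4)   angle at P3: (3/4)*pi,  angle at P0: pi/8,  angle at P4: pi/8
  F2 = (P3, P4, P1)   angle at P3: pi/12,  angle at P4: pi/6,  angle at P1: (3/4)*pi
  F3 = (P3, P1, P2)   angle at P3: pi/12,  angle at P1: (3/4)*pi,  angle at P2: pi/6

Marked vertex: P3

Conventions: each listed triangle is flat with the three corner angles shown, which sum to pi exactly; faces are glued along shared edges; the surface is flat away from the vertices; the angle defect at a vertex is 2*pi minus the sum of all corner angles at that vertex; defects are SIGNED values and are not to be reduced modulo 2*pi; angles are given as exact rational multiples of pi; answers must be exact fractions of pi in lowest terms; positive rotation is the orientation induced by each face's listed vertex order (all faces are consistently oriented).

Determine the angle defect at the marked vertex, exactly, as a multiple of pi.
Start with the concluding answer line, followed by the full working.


Answer: defect(P3) = pi/4

Sum of corner angles at P3: (7/4)*pi
defect = 2*pi - (7/4)*pi


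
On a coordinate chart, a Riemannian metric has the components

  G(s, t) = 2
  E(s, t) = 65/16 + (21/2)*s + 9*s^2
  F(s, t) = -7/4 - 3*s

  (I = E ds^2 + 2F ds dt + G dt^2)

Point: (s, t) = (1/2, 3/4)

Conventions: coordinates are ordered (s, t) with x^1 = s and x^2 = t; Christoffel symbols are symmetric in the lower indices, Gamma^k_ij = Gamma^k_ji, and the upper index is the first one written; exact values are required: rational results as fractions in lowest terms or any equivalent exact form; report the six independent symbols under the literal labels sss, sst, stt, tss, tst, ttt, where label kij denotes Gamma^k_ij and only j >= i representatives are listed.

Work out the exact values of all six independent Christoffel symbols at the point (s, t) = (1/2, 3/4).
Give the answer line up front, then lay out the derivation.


Answer: Gamma_sss = 52/67, Gamma_sst = 0, Gamma_stt = 0, Gamma_tss = -16/67, Gamma_tst = 0, Gamma_ttt = 0

E = 185/16, F = -13/4, G = 2 at the point
E_s = 39/2, E_t = 0, F_s = -3, F_t = 0, G_s = 0, G_t = 0
EG - F^2 = 201/16;  g^inv = (16/201) * [[2, 13/4], [13/4, 185/16]]
first-kind symbols [ij,l] = (1/2)(d_i g_jl + d_j g_il - d_l g_ij): [ss,s] = E_s/2 = 39/4, [ss,t] = F_s - E_t/2 = -3, [st,s] = E_t/2 = 0, [st,t] = G_s/2 = 0, [tt,s] = F_t - G_s/2 = 0, [tt,t] = G_t/2 = 0
Gamma^s_ij = (G*[ij,s] - F*[ij,t])/(EG - F^2), Gamma^t_ij = (E*[ij,t] - F*[ij,s])/(EG - F^2)


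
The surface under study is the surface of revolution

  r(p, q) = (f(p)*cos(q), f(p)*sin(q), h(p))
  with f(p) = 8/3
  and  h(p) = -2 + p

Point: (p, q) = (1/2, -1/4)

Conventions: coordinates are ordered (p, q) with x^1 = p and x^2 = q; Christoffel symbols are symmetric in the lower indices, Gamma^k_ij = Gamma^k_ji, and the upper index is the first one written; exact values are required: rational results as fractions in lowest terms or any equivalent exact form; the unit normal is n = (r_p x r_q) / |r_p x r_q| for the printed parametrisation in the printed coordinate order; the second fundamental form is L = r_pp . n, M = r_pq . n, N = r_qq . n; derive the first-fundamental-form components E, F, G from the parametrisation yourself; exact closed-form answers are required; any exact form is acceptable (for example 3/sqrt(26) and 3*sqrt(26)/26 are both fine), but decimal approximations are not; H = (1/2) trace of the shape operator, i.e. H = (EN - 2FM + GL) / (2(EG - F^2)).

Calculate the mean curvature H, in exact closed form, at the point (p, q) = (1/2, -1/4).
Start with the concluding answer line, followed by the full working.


Answer: H = 3/16

f = 8/3, f' = 0, f'' = 0, h' = 1, h'' = 0
E = 1, F = 0, G = 64/9; answer radicand W^2 = 1
unnormalised second-form numerators: l = 0, m = 0, n = 8/3; L = l/sqrt(1), and similarly M = m/sqrt(W^2), N = n/sqrt(W^2)
H = (E*n - 2*F*m + G*l) / (2*(EG - F^2)*sqrt(W^2)); E*n - 2*F*m + G*l = 8/3, EG - F^2 = 64/9, so H = (3/16)/sqrt(1)


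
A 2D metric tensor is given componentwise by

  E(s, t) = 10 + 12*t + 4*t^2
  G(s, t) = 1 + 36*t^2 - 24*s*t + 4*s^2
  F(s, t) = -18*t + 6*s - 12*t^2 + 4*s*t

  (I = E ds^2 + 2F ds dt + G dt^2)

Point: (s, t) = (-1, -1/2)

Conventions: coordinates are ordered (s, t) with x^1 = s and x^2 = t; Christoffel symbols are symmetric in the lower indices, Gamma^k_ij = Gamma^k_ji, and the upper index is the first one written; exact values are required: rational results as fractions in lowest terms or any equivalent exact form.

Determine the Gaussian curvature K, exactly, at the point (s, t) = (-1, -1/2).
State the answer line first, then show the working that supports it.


Answer: K = -1/9

E = 5, F = 2, G = 2, EG - F^2 = 6 at the point
E_s = 0, E_t = 8, F_s = 4, F_t = -10, G_s = 4, G_t = -12
E_tt = 8, F_st = 4, G_ss = 8
By Brioschi, K is (det M1 - det M2) divided by (EG - F^2) squared.
M1 = [[-E_tt/2 + F_st - G_ss/2, E_s/2, F_s - E_t/2], [F_t - G_s/2, E, F], [G_t/2, F, G]] = [[-4, 0, 0], [-12, 5, 2], [-6, 2, 2]]; det M1 = -24
M2 = [[0, E_t/2, G_s/2], [E_t/2, E, F], [G_s/2, F, G]] = [[0, 4, 2], [4, 5, 2], [2, 2, 2]]; det M2 = -20
det M1 - det M2 = -4; K = -4 / (6)^2 = -1/9


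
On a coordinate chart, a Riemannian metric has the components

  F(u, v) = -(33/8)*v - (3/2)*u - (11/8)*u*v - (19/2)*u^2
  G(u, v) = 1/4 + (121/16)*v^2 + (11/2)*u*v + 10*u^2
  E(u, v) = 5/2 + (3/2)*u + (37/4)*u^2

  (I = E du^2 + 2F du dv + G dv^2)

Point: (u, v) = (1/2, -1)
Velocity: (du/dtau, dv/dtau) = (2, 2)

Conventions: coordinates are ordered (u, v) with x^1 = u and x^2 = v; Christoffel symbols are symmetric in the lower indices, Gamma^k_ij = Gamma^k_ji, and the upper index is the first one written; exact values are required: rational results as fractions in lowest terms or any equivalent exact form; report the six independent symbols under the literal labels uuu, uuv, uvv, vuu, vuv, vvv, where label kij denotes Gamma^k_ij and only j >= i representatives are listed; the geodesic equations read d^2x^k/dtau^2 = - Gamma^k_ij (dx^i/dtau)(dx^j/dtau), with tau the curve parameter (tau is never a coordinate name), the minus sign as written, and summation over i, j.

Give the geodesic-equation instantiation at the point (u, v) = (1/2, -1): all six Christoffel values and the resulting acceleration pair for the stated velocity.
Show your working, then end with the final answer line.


E = 89/16, F = 27/16, G = 121/16 at the point
E_u = 43/4, E_v = 0, F_u = -77/8, F_v = -77/16, G_u = 9/2, G_v = -99/8
EG - F^2 = 1255/32;  g^inv = (32/1255) * [[121/16, -27/16], [-27/16, 89/16]]
first-kind symbols [ij,l] = (1/2)(d_i g_jl + d_j g_il - d_l g_ij): [uu,u] = E_u/2 = 43/8, [uu,v] = F_u - E_v/2 = -77/8, [uv,u] = E_v/2 = 0, [uv,v] = G_u/2 = 9/4, [vv,u] = F_v - G_u/2 = -113/16, [vv,v] = G_v/2 = -99/16
Gamma^u_ij = (G*[ij,u] - F*[ij,v])/(EG - F^2), Gamma^v_ij = (E*[ij,v] - F*[ij,u])/(EG - F^2)
Gamma_uuu = 3641/2510, Gamma_uuv = -243/2510, Gamma_uvv = -275/251, Gamma_vuu = -4007/2510, Gamma_vuv = 801/2510, Gamma_vvv = -144/251
d^2u/dtau^2 = -(Gamma_uuu*(2)^2 + 2*Gamma_uuv*(2)*(2) + Gamma_uvv*(2)^2) = -162/251
d^2v/dtau^2 = -(Gamma_vuu*(2)^2 + 2*Gamma_vuv*(2)*(2) + Gamma_vvv*(2)^2) = 1538/251

Answer: Gamma_uuu = 3641/2510, Gamma_uuv = -243/2510, Gamma_uvv = -275/251, Gamma_vuu = -4007/2510, Gamma_vuv = 801/2510, Gamma_vvv = -144/251; accelerations (d^2u/dtau^2, d^2v/dtau^2) = (-162/251, 1538/251)


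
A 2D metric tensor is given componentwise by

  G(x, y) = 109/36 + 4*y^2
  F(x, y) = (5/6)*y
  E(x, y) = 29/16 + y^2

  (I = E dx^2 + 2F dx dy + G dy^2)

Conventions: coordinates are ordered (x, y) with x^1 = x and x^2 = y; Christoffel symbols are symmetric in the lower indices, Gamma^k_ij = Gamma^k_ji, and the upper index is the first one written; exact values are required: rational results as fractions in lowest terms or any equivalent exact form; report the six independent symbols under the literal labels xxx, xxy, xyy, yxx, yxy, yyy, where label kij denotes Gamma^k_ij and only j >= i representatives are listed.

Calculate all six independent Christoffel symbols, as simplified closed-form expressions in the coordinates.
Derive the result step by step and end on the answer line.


E = 29/16 + y^2; F = (5/6)*y; G = 109/36 + 4*y^2
Gamma^k_ij = (1/2) g^{kl} (d_i g_jl + d_j g_il - d_l g_ij), with g^inv = (1/(EG-F^2)) [[G, -F], [-F, E]]
first partials: E_x = 0, E_y = 2*y, F_x = 0, F_y = 5/6, G_x = 0, G_y = 8*y
D = EG - F^2 = 3161/576 + (115/12)*y^2 + 4*y^4
expanded: Gamma^x_xx = (G E_x - 2F F_x + F E_y)/(2D), Gamma^x_xy = (G E_y - F G_x)/(2D), Gamma^x_yy = (2G F_y - G G_x - F G_y)/(2D), Gamma^y_xx = (2E F_x - E E_y - F E_x)/(2D), Gamma^y_xy = (E G_x - F E_y)/(2D), Gamma^y_yy = (E G_y - 2F F_y + F G_x)/(2D); substitute and cancel common factors

Answer: Gamma_xxx = 480*y^2/(2304*y^4 + 5520*y^2 + 3161), Gamma_xxy = (2304*y^3 + 1744*y)/(2304*y^4 + 5520*y^2 + 3161), Gamma_xyy = 4360/(6912*y^4 + 16560*y^2 + 9483), Gamma_yxx = (-576*y^3 - 1044*y)/(2304*y^4 + 5520*y^2 + 3161), Gamma_yxy = -480*y^2/(2304*y^4 + 5520*y^2 + 3161), Gamma_yyy = (2304*y^3 + 3776*y)/(2304*y^4 + 5520*y^2 + 3161)


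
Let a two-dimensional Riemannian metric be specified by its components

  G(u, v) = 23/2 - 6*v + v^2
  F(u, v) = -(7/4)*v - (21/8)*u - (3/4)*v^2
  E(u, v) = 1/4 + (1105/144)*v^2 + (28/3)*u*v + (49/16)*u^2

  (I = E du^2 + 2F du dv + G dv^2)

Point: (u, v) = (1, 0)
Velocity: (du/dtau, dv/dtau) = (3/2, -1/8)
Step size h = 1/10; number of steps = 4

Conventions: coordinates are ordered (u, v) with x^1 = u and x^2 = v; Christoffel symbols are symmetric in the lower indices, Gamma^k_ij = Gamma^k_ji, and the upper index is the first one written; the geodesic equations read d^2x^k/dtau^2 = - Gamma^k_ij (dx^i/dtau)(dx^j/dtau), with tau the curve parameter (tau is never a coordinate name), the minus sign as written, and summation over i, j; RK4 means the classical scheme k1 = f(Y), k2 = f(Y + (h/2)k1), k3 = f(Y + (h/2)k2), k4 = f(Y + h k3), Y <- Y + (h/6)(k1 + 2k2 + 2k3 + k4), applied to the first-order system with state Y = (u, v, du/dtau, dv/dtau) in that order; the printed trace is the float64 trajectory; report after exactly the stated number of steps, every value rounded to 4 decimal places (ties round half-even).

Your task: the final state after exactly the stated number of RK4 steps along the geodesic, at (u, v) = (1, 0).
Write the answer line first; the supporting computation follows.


Answer: u = 1.5326, v = 0.0414, du/dtau = 1.1364, dv/dtau = 0.2989

f(Y) = (du/dtau, dv/dtau, -Gamma^u_ij Y'^i Y'^j, -Gamma^v_ij Y'^i Y'^j) with the Gammas evaluated at the stage position; h = 0.100000; intermediate values shown to 6 dp
step 0: u = 1.0000, v = 0.0000, du/dtau = 1.5000, dv/dtau = -0.1250
step 1:
  k1: at (u, v) = (1.000000, 0.000000), (du/dtau, dv/dtau) = (1.500000, -0.125000); Gamma_uuu = 0.515273, Gamma_uuv = 1.719913, Gamma_uvv = -0.897346, Gamma_vuu = -0.516441, Gamma_vuv = 0.392589, Gamma_vvv = -0.465699; k1 = (1.500000, -0.125000, -0.500376, 1.316490)
  k2: at (u, v) = (1.075000, -0.006250), (du/dtau, dv/dtau) = (1.474981, -0.059175); Gamma_uuu = 0.464494, Gamma_uuv = 1.633455, Gamma_uvv = -0.813014, Gamma_vuu = -0.545006, Gamma_vuv = 0.397969, Gamma_vvv = -0.458642; k2 = (1.474981, -0.059175, -0.722547, 1.256776)
  k3: at (u, v) = (1.073749, -0.002959), (du/dtau, dv/dtau) = (1.463873, -0.062161); Gamma_uuu = 0.461776, Gamma_uuv = 1.627948, Gamma_uvv = -0.809087, Gamma_vuu = -0.548193, Gamma_vuv = 0.397655, Gamma_vvv = -0.458358; k3 = (1.463873, -0.062161, -0.690150, 1.248877)
  k4: at (u, v) = (1.146387, -0.006216), (du/dtau, dv/dtau) = (1.430985, -0.000112); Gamma_uuu = 0.414559, Gamma_uuv = 1.546127, Gamma_uvv = -0.735418, Gamma_vuu = -0.579344, Gamma_vuv = 0.401820, Gamma_vvv = -0.451691; k4 = (1.430985, -0.000112, -0.848404, 1.186462)
  Y <- Y + (h/6)(k1 + 2k2 + 2k3 + k4): u = 1.1468, v = -0.0061, du/dtau = 1.4304, dv/dtau = 0.0002
step 2:
  k1: at (u, v) = (1.146812, -0.006130), (du/dtau, dv/dtau) = (1.430430, 0.000238); Gamma_uuu = 0.414191, Gamma_uuv = 1.545465, Gamma_uvv = -0.734874, Gamma_vuu = -0.579649, Gamma_vuv = 0.401836, Gamma_vvv = -0.451643; k1 = (1.430430, 0.000238, -0.848540, 1.185766)
  k2: at (u, v) = (1.218333, -0.006118), (du/dtau, dv/dtau) = (1.388003, 0.059526); Gamma_uuu = 0.369092, Gamma_uuv = 1.466154, Gamma_uvv = -0.668610, Gamma_vuu = -0.614311, Gamma_vuv = 0.405079, Gamma_vvv = -0.445297; k2 = (1.388003, 0.059526, -0.950980, 1.118144)
  k3: at (u, v) = (1.216212, -0.003153), (du/dtau, dv/dtau) = (1.382881, 0.056145); Gamma_uuu = 0.367645, Gamma_uuv = 1.463178, Gamma_uvv = -0.666980, Gamma_vuu = -0.616789, Gamma_vuv = 0.404830, Gamma_vvv = -0.445254; k3 = (1.382881, 0.056145, -0.928175, 1.118064)
  k4: at (u, v) = (1.285100, -0.000515), (du/dtau, dv/dtau) = (1.337613, 0.112044); Gamma_uuu = 0.326134, Gamma_uuv = 1.389647, Gamma_uvv = -0.609571, Gamma_vuu = -0.653589, Gamma_vuv = 0.407418, Gamma_vvv = -0.439559; k4 = (1.337613, 0.112044, -0.992406, 1.052805)
  Y <- Y + (h/6)(k1 + 2k2 + 2k3 + k4): u = 1.2853, v = -0.0004, du/dtau = 1.3371, dv/dtau = 0.1121
step 3:
  k1: at (u, v) = (1.285308, -0.000403), (du/dtau, dv/dtau) = (1.337110, 0.112087); Gamma_uuu = 0.325926, Gamma_uuv = 1.389268, Gamma_uvv = -0.609307, Gamma_vuu = -0.653827, Gamma_vuv = 0.407421, Gamma_vvv = -0.439537; k1 = (1.337110, 0.112087, -0.991485, 1.052352)
  k2: at (u, v) = (1.352164, 0.005202), (du/dtau, dv/dtau) = (1.287535, 0.164705); Gamma_uuu = 0.286946, Gamma_uuv = 1.319890, Gamma_uvv = -0.558516, Gamma_vuu = -0.693524, Gamma_vuv = 0.409537, Gamma_vvv = -0.434422; k2 = (1.287535, 0.164705, -1.020334, 0.987777)
  k3: at (u, v) = (1.349685, 0.007833), (du/dtau, dv/dtau) = (1.286093, 0.161476); Gamma_uuu = 0.286135, Gamma_uuv = 1.318279, Gamma_uvv = -0.557890, Gamma_vuu = -0.695530, Gamma_vuv = 0.409383, Gamma_vvv = -0.434504; k3 = (1.286093, 0.161476, -1.006273, 0.991724)
  k4: at (u, v) = (1.413918, 0.015745), (du/dtau, dv/dtau) = (1.236482, 0.211260); Gamma_uuu = 0.250218, Gamma_uuv = 1.254445, Gamma_uvv = -0.513789, Gamma_vuu = -0.737211, Gamma_vuv = 0.411258, Gamma_vvv = -0.430085; k4 = (1.236482, 0.211260, -1.014994, 0.931452)
  Y <- Y + (h/6)(k1 + 2k2 + 2k3 + k4): u = 1.4140, v = 0.0159, du/dtau = 1.2361, dv/dtau = 0.2111
step 4:
  k1: at (u, v) = (1.413989, 0.015859), (du/dtau, dv/dtau) = (1.236115, 0.211134); Gamma_uuu = 0.250105, Gamma_uuv = 1.254241, Gamma_uvv = -0.513668, Gamma_vuu = -0.737390, Gamma_vuv = 0.411258, Gamma_vvv = -0.430079; k1 = (1.236115, 0.211134, -1.013936, 0.931223)
  k2: at (u, v) = (1.475795, 0.026416), (du/dtau, dv/dtau) = (1.185418, 0.257695); Gamma_uuu = 0.216509, Gamma_uuv = 1.194777, Gamma_uvv = -0.474813, Gamma_vuu = -0.781672, Gamma_vuv = 0.413004, Gamma_vvv = -0.426301; k2 = (1.185418, 0.257695, -1.002663, 0.874400)
  k3: at (u, v) = (1.473260, 0.028744), (du/dtau, dv/dtau) = (1.185981, 0.254854); Gamma_uuu = 0.216000, Gamma_uuv = 1.193874, Gamma_uvv = -0.474604, Gamma_vuu = -0.783383, Gamma_vuv = 0.412935, Gamma_vvv = -0.426440; k3 = (1.185981, 0.254854, -0.994692, 0.879946)
  k4: at (u, v) = (1.532587, 0.041345), (du/dtau, dv/dtau) = (1.136645, 0.299129); Gamma_uuu = 0.184831, Gamma_uuv = 1.139231, Gamma_uvv = -0.440642, Gamma_vuu = -0.829700, Gamma_vuv = 0.414716, Gamma_vvv = -0.423314; k4 = (1.136645, 0.299129, -0.974051, 0.827809)
  Y <- Y + (h/6)(k1 + 2k2 + 2k3 + k4): u = 1.5326, v = 0.0414, du/dtau = 1.1364, dv/dtau = 0.2989


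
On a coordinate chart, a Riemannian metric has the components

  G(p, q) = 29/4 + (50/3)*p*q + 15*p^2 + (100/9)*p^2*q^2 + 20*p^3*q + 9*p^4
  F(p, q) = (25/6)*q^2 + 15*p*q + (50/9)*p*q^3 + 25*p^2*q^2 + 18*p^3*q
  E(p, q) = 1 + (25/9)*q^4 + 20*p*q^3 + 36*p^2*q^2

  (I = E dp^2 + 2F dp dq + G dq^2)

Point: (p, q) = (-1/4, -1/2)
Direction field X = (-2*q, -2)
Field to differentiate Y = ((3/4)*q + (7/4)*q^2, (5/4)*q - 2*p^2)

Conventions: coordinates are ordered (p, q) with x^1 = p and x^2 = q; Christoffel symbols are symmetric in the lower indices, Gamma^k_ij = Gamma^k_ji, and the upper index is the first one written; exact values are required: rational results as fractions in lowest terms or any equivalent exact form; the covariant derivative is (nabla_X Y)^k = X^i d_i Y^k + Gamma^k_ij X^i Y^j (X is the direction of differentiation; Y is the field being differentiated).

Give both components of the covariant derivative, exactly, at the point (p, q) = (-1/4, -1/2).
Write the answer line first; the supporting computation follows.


Answer: (nabla_X Y)^p = 58866/27641, (nabla_X Y)^q = -63851/55282

E = 85/36, F = 1043/288, G = 24505/2304 at the point
E_p = -7, E_q = -133/18, F_p = -1873/144, F_q = -1037/96, G_p = -2831/144, G_q = -745/144
EG - F^2 = 27641/2304;  g^inv = (2304/27641) * [[24505/2304, -1043/288], [-1043/288, 85/36]]
first-kind symbols [ij,l] = (1/2)(d_i g_jl + d_j g_il - d_l g_ij): [pp,p] = E_p/2 = -7/2, [pp,q] = F_p - E_q/2 = -149/16, [pq,p] = E_q/2 = -133/36, [pq,q] = G_p/2 = -2831/288, [qq,p] = F_q - G_p/2 = -35/36, [qq,q] = G_q/2 = -745/288
Gamma^p_ij = (G*[ij,p] - F*[ij,q])/(EG - F^2), Gamma^q_ij = (E*[ij,q] - F*[ij,p])/(EG - F^2)
Gamma_ppp = -8064/27641, Gamma_ppq = -8512/27641, Gamma_pqq = -2240/27641, Gamma_qpp = -21456/27641, Gamma_qpq = -22648/27641, Gamma_qqq = -5960/27641
X = (1, -2), Y = (1/16, -3/4) at the point


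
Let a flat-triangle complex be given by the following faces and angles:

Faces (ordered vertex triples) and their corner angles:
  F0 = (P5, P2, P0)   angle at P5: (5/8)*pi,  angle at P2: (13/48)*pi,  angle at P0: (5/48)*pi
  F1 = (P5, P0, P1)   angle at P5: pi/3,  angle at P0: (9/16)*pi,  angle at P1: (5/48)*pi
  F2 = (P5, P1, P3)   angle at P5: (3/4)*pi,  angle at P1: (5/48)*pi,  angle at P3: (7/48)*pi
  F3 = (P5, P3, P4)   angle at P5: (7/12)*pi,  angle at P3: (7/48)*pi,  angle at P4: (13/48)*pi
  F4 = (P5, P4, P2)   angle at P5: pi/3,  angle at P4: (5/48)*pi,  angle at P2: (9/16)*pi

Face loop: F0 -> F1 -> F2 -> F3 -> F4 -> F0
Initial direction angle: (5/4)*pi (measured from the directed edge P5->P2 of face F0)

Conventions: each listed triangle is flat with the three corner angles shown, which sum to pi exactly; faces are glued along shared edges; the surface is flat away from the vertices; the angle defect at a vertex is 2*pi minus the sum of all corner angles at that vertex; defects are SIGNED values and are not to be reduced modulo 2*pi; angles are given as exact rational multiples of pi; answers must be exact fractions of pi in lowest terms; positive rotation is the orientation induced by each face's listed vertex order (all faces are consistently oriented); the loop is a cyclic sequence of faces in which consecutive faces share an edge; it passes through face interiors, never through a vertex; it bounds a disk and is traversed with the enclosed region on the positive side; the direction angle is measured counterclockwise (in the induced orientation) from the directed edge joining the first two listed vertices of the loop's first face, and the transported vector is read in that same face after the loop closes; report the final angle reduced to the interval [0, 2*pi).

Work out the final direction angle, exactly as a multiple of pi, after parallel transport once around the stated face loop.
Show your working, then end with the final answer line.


enclosed vertex P5: corner angles sum to (21/8)*pi, defect = 2*pi - (21/8)*pi = (-5/8)*pi
summing the enclosed defects onto the initial angle, mod 2*pi in the induced orientation:
final angle = (5/4)*pi - (5/8)*pi = (5/8)*pi (mod 2*pi)

Answer: final direction angle = (5/8)*pi


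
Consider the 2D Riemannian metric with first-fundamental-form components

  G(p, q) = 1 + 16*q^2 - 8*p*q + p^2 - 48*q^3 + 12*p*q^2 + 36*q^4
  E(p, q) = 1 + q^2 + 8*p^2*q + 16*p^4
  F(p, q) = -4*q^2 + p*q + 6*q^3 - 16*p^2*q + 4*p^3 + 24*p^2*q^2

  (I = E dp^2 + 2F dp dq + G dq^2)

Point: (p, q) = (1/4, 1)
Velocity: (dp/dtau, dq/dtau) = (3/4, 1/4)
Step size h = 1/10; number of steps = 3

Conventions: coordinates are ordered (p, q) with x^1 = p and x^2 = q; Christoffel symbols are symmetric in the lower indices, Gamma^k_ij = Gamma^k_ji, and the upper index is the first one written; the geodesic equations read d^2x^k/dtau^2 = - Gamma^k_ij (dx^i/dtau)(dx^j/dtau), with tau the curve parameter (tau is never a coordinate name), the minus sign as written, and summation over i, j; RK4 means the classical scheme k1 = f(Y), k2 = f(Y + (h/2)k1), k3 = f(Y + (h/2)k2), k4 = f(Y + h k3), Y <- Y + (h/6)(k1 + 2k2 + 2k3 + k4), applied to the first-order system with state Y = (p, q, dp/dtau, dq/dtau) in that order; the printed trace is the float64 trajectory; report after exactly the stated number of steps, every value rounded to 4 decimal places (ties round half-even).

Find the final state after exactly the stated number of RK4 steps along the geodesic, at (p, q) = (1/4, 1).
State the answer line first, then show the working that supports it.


Answer: p = 0.4615, q = 1.0516, dp/dtau = 0.6625, dq/dtau = 0.1026

f(Y) = (dp/dtau, dq/dtau, -Gamma^p_ij Y'^i Y'^j, -Gamma^q_ij Y'^i Y'^j) with the Gammas evaluated at the stage position; h = 0.100000; intermediate values shown to 6 dp
step 0: p = 0.2500, q = 1.0000, dp/dtau = 0.7500, dq/dtau = 0.2500
step 1:
  k1: at (p, q) = (0.250000, 1.000000), (dp/dtau, dq/dtau) = (0.750000, 0.250000); Gamma_ppp = 0.327869, Gamma_ppq = 0.163934, Gamma_pqq = 1.311475, Gamma_qpp = 0.590164, Gamma_qpq = 0.295082, Gamma_qqq = 2.360656; k1 = (0.750000, 0.250000, -0.327869, -0.590164)
  k2: at (p, q) = (0.287500, 1.012500), (dp/dtau, dq/dtau) = (0.733607, 0.220492); Gamma_ppp = 0.363066, Gamma_ppq = 0.157855, Gamma_pqq = 1.286515, Gamma_qpp = 0.645628, Gamma_qpq = 0.280708, Gamma_qqq = 2.287770; k2 = (0.733607, 0.220492, -0.309008, -0.549499)
  k3: at (p, q) = (0.286680, 1.011025), (dp/dtau, dq/dtau) = (0.734550, 0.222525); Gamma_ppp = 0.364127, Gamma_ppq = 0.158769, Gamma_pqq = 1.291154, Gamma_qpp = 0.645651, Gamma_qpq = 0.281521, Gamma_qqq = 2.289409; k3 = (0.734550, 0.222525, -0.312307, -0.553768)
  k4: at (p, q) = (0.323455, 1.022253), (dp/dtau, dq/dtau) = (0.718769, 0.194623); Gamma_ppp = 0.398816, Gamma_ppq = 0.154123, Gamma_pqq = 1.274143, Gamma_qpp = 0.693261, Gamma_qpq = 0.267913, Gamma_qqq = 2.214842; k4 = (0.718769, 0.194623, -0.297423, -0.517009)
  Y <- Y + (h/6)(k1 + 2k2 + 2k3 + k4): p = 0.3234, q = 1.0222, dp/dtau = 0.7189, dq/dtau = 0.1948
step 2:
  k1: at (p, q) = (0.323418, 1.022178), (dp/dtau, dq/dtau) = (0.718868, 0.194772); Gamma_ppp = 0.398884, Gamma_ppq = 0.154167, Gamma_pqq = 1.274368, Gamma_qpp = 0.693281, Gamma_qpq = 0.267951, Gamma_qqq = 2.214916; k1 = (0.718868, 0.194772, -0.297648, -0.517327)
  k2: at (p, q) = (0.359361, 1.031916), (dp/dtau, dq/dtau) = (0.703986, 0.168905); Gamma_ppp = 0.433619, Gamma_ppq = 0.150830, Gamma_pqq = 1.264406, Gamma_qpp = 0.733902, Gamma_qpq = 0.255280, Gamma_qqq = 2.140009; k2 = (0.703986, 0.168905, -0.286842, -0.485480)
  k3: at (p, q) = (0.358617, 1.030623), (dp/dtau, dq/dtau) = (0.704526, 0.170498); Gamma_ppp = 0.434776, Gamma_ppq = 0.151546, Gamma_pqq = 1.268058, Gamma_qpp = 0.734236, Gamma_qpq = 0.255926, Gamma_qqq = 2.141454; k3 = (0.704526, 0.170498, -0.289073, -0.488177)
  k4: at (p, q) = (0.393871, 1.039227), (dp/dtau, dq/dtau) = (0.689961, 0.145954); Gamma_ppp = 0.469615, Gamma_ppq = 0.149038, Gamma_pqq = 1.262464, Gamma_qpp = 0.768728, Gamma_qpq = 0.243966, Gamma_qqq = 2.066569; k4 = (0.689961, 0.145954, -0.280469, -0.459109)
  Y <- Y + (h/6)(k1 + 2k2 + 2k3 + k4): p = 0.3938, q = 1.0392, dp/dtau = 0.6900, dq/dtau = 0.1460
step 3:
  k1: at (p, q) = (0.393849, 1.039170), (dp/dtau, dq/dtau) = (0.690036, 0.146042); Gamma_ppp = 0.469688, Gamma_ppq = 0.149070, Gamma_pqq = 1.262626, Gamma_qpp = 0.768762, Gamma_qpq = 0.243990, Gamma_qqq = 2.066604; k1 = (0.690036, 0.146042, -0.280616, -0.459298)
  k2: at (p, q) = (0.428351, 1.046472), (dp/dtau, dq/dtau) = (0.676005, 0.123077); Gamma_ppp = 0.504921, Gamma_ppq = 0.147345, Gamma_pqq = 1.260926, Gamma_qpp = 0.797786, Gamma_qpq = 0.232808, Gamma_qqq = 1.992289; k2 = (0.676005, 0.123077, -0.274359, -0.433493)
  k3: at (p, q) = (0.427649, 1.045324), (dp/dtau, dq/dtau) = (0.676318, 0.124368); Gamma_ppp = 0.506093, Gamma_ppq = 0.147929, Gamma_pqq = 1.263885, Gamma_qpp = 0.798238, Gamma_qpq = 0.233322, Gamma_qqq = 1.993473; k3 = (0.676318, 0.124368, -0.275924, -0.435203)
  k4: at (p, q) = (0.461481, 1.051607), (dp/dtau, dq/dtau) = (0.662443, 0.102522); Gamma_ppp = 0.541516, Gamma_ppq = 0.146679, Gamma_pqq = 1.264266, Gamma_qpp = 0.822264, Gamma_qpq = 0.222724, Gamma_qqq = 1.919723; k4 = (0.662443, 0.102522, -0.270846, -0.411265)
  Y <- Y + (h/6)(k1 + 2k2 + 2k3 + k4): p = 0.4615, q = 1.0516, dp/dtau = 0.6625, dq/dtau = 0.1026


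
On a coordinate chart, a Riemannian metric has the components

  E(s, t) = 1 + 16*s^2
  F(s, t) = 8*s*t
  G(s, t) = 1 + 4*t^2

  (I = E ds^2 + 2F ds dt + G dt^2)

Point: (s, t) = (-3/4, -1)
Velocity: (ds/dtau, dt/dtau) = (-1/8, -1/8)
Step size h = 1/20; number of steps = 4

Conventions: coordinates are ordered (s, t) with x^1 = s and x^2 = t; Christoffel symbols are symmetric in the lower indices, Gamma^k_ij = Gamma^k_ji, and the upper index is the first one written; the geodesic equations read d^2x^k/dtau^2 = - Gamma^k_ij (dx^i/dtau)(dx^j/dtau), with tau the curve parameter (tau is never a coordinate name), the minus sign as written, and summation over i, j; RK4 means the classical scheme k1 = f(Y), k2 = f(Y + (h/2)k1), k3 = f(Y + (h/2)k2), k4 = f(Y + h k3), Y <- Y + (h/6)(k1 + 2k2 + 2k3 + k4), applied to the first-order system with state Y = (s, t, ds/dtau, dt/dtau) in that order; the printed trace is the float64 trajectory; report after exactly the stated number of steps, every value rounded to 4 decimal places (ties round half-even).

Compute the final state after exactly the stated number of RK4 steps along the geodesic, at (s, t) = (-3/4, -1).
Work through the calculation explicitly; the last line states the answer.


f(Y) = (ds/dtau, dt/dtau, -Gamma^s_ij Y'^i Y'^j, -Gamma^t_ij Y'^i Y'^j) with the Gammas evaluated at the stage position; h = 0.050000; intermediate values shown to 6 dp
step 0: s = -0.7500, t = -1.0000, ds/dtau = -0.1250, dt/dtau = -0.1250
step 1:
  k1: at (s, t) = (-0.750000, -1.000000), (ds/dtau, dt/dtau) = (-0.125000, -0.125000); Gamma_sss = -0.857143, Gamma_sst = 0.000000, Gamma_stt = -0.428571, Gamma_tss = -0.571429, Gamma_tst = 0.000000, Gamma_ttt = -0.285714; k1 = (-0.125000, -0.125000, 0.020089, 0.013393)
  k2: at (s, t) = (-0.753125, -1.003125), (ds/dtau, dt/dtau) = (-0.124498, -0.124665); Gamma_sss = -0.854598, Gamma_sst = 0.000000, Gamma_stt = -0.427299, Gamma_tss = -0.569141, Gamma_tst = 0.000000, Gamma_ttt = -0.284571; k2 = (-0.124498, -0.124665, 0.019887, 0.013244)
  k3: at (s, t) = (-0.753112, -1.003117), (ds/dtau, dt/dtau) = (-0.124503, -0.124669); Gamma_sss = -0.854606, Gamma_sst = 0.000000, Gamma_stt = -0.427303, Gamma_tss = -0.569151, Gamma_tst = 0.000000, Gamma_ttt = -0.284576; k3 = (-0.124503, -0.124669, 0.019889, 0.013245)
  k4: at (s, t) = (-0.756225, -1.006233), (ds/dtau, dt/dtau) = (-0.124006, -0.124338); Gamma_sss = -0.852082, Gamma_sst = 0.000000, Gamma_stt = -0.426041, Gamma_tss = -0.566890, Gamma_tst = 0.000000, Gamma_ttt = -0.283445; k4 = (-0.124006, -0.124338, 0.019689, 0.013099)
  Y <- Y + (h/6)(k1 + 2k2 + 2k3 + k4): s = -0.7562, t = -1.0062, ds/dtau = -0.1240, dt/dtau = -0.1243
step 2:
  k1: at (s, t) = (-0.756225, -1.006233), (ds/dtau, dt/dtau) = (-0.124006, -0.124338); Gamma_sss = -0.852082, Gamma_sst = 0.000000, Gamma_stt = -0.426041, Gamma_tss = -0.566890, Gamma_tst = 0.000000, Gamma_ttt = -0.283445; k1 = (-0.124006, -0.124338, 0.019689, 0.013099)
  k2: at (s, t) = (-0.759325, -1.009342), (ds/dtau, dt/dtau) = (-0.123513, -0.124010); Gamma_sss = -0.849578, Gamma_sst = 0.000000, Gamma_stt = -0.424789, Gamma_tss = -0.564656, Gamma_tst = 0.000000, Gamma_ttt = -0.282328; k2 = (-0.123513, -0.124010, 0.019493, 0.012956)
  k3: at (s, t) = (-0.759313, -1.009334), (ds/dtau, dt/dtau) = (-0.123518, -0.124014); Gamma_sss = -0.849586, Gamma_sst = 0.000000, Gamma_stt = -0.424793, Gamma_tss = -0.564666, Gamma_tst = 0.000000, Gamma_ttt = -0.282333; k3 = (-0.123518, -0.124014, 0.019495, 0.012957)
  k4: at (s, t) = (-0.762401, -1.012434), (ds/dtau, dt/dtau) = (-0.123031, -0.123690); Gamma_sss = -0.847102, Gamma_sst = 0.000000, Gamma_stt = -0.423551, Gamma_tss = -0.562457, Gamma_tst = 0.000000, Gamma_ttt = -0.281228; k4 = (-0.123031, -0.123690, 0.019302, 0.012816)
  Y <- Y + (h/6)(k1 + 2k2 + 2k3 + k4): s = -0.7624, t = -1.0124, ds/dtau = -0.1230, dt/dtau = -0.1237
step 3:
  k1: at (s, t) = (-0.762401, -1.012434), (ds/dtau, dt/dtau) = (-0.123031, -0.123690); Gamma_sss = -0.847102, Gamma_sst = 0.000000, Gamma_stt = -0.423551, Gamma_tss = -0.562457, Gamma_tst = 0.000000, Gamma_ttt = -0.281228; k1 = (-0.123031, -0.123690, 0.019302, 0.012816)
  k2: at (s, t) = (-0.765477, -1.015526), (ds/dtau, dt/dtau) = (-0.122548, -0.123369); Gamma_sss = -0.844638, Gamma_sst = 0.000000, Gamma_stt = -0.422319, Gamma_tss = -0.560273, Gamma_tst = 0.000000, Gamma_ttt = -0.280137; k2 = (-0.122548, -0.123369, 0.019113, 0.012678)
  k3: at (s, t) = (-0.765465, -1.015518), (ds/dtau, dt/dtau) = (-0.122553, -0.123373); Gamma_sss = -0.844646, Gamma_sst = 0.000000, Gamma_stt = -0.422323, Gamma_tss = -0.560283, Gamma_tst = 0.000000, Gamma_ttt = -0.280141; k3 = (-0.122553, -0.123373, 0.019114, 0.012679)
  k4: at (s, t) = (-0.768529, -1.018603), (ds/dtau, dt/dtau) = (-0.122075, -0.123056); Gamma_sss = -0.842201, Gamma_sst = 0.000000, Gamma_stt = -0.421100, Gamma_tss = -0.558124, Gamma_tst = 0.000000, Gamma_ttt = -0.279062; k4 = (-0.122075, -0.123056, 0.018927, 0.012543)
  Y <- Y + (h/6)(k1 + 2k2 + 2k3 + k4): s = -0.7685, t = -1.0186, ds/dtau = -0.1221, dt/dtau = -0.1231
step 4:
  k1: at (s, t) = (-0.768528, -1.018603), (ds/dtau, dt/dtau) = (-0.122075, -0.123056); Gamma_sss = -0.842201, Gamma_sst = 0.000000, Gamma_stt = -0.421100, Gamma_tss = -0.558124, Gamma_tst = 0.000000, Gamma_ttt = -0.279062; k1 = (-0.122075, -0.123056, 0.018927, 0.012543)
  k2: at (s, t) = (-0.771580, -1.021679), (ds/dtau, dt/dtau) = (-0.121602, -0.122742); Gamma_sss = -0.839776, Gamma_sst = 0.000000, Gamma_stt = -0.419888, Gamma_tss = -0.555990, Gamma_tst = 0.000000, Gamma_ttt = -0.277995; k2 = (-0.121602, -0.122742, 0.018744, 0.012410)
  k3: at (s, t) = (-0.771569, -1.021671), (ds/dtau, dt/dtau) = (-0.121607, -0.122746); Gamma_sss = -0.839783, Gamma_sst = 0.000000, Gamma_stt = -0.419892, Gamma_tss = -0.555999, Gamma_tst = 0.000000, Gamma_ttt = -0.277999; k3 = (-0.121607, -0.122746, 0.018745, 0.012411)
  k4: at (s, t) = (-0.774609, -1.024740), (ds/dtau, dt/dtau) = (-0.121138, -0.122435); Gamma_sss = -0.837377, Gamma_sst = 0.000000, Gamma_stt = -0.418689, Gamma_tss = -0.553888, Gamma_tst = 0.000000, Gamma_ttt = -0.276944; k4 = (-0.121138, -0.122435, 0.018564, 0.012279)
  Y <- Y + (h/6)(k1 + 2k2 + 2k3 + k4): s = -0.7746, t = -1.0247, ds/dtau = -0.1211, dt/dtau = -0.1224

Answer: s = -0.7746, t = -1.0247, ds/dtau = -0.1211, dt/dtau = -0.1224
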